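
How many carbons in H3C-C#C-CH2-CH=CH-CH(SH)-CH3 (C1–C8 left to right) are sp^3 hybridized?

C1: sp3 ✓
C2: sp
C3: sp
C4: sp3 ✓
C5: sp2
C6: sp2
C7: sp3 ✓
C8: sp3 ✓
C1, C4, C7, C8 → 4 sp3 carbons.

4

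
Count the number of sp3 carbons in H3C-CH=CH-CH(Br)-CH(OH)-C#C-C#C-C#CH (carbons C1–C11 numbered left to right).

3

C1: sp3 ✓
C2: sp2
C3: sp2
C4: sp3 ✓
C5: sp3 ✓
C6: sp
C7: sp
C8: sp
C9: sp
C10: sp
C11: sp
C1, C4, C5 → 3 sp3 carbons.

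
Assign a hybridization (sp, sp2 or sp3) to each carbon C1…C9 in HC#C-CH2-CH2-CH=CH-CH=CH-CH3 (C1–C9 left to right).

C1 sp, C2 sp, C3 sp3, C4 sp3, C5 sp2, C6 sp2, C7 sp2, C8 sp2, C9 sp3

C1: 2 σ bonds, plus two π bonds; 2 regions of electron density → sp.
C2 is sp: 2 σ bonds, plus two π bonds, 2 electron-density regions.
C3 carries 4 σ bonds, giving a steric number of 4, so it is sp3.
C4 has 4 σ bonds: steric number 4 → sp3.
C5 — 3 σ bonds, plus one π bond. Steric number 3, so sp2.
C6 (3 σ bonds, plus one π bond) has steric number 3: sp2.
C7 has 3 σ bonds, plus one π bond: steric number 3 → sp2.
C8: 3 σ bonds, plus one π bond — 3 electron domains, sp2.
C9: 4 σ bonds; 4 regions of electron density → sp3.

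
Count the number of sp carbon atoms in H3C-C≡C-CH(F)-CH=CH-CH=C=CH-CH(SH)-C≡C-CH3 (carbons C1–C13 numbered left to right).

5

C1: sp3
C2: sp ✓
C3: sp ✓
C4: sp3
C5: sp2
C6: sp2
C7: sp2
C8: sp ✓
C9: sp2
C10: sp3
C11: sp ✓
C12: sp ✓
C13: sp3
C2, C3, C8, C11, C12 → 5 sp carbons.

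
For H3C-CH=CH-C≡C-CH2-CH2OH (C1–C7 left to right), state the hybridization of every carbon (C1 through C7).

C1 sp3, C2 sp2, C3 sp2, C4 sp, C5 sp, C6 sp3, C7 sp3

C1 — 4 σ bonds. Steric number 4, so sp3.
C2 (3 σ bonds, plus one π bond) has steric number 3: sp2.
C3 is sp2: 3 σ bonds, plus one π bond, 3 electron-density regions.
C4: 2 σ bonds, plus two π bonds — 2 electron domains, sp.
C5 is sp: 2 σ bonds, plus two π bonds, 2 electron-density regions.
C6 is sp3: 4 σ bonds, 4 electron-density regions.
C7 carries 4 σ bonds, giving a steric number of 4, so it is sp3.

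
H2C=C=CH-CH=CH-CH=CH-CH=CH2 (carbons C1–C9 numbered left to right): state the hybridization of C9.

C9 — 3 σ bonds, plus one π bond. Steric number 3, so sp2.

sp2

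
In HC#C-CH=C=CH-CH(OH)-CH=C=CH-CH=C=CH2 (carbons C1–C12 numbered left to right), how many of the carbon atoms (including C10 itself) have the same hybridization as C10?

6

C10 is sp2 (one π bond).
C1: sp
C2: sp
C3: sp2 ✓
C4: sp
C5: sp2 ✓
C6: sp3
C7: sp2 ✓
C8: sp
C9: sp2 ✓
C10: sp2 ✓
C11: sp
C12: sp2 ✓
6 carbons are sp2.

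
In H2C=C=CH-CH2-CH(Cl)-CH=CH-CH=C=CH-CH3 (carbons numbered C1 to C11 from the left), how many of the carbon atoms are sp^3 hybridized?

3

C1: sp2
C2: sp
C3: sp2
C4: sp3 ✓
C5: sp3 ✓
C6: sp2
C7: sp2
C8: sp2
C9: sp
C10: sp2
C11: sp3 ✓
C4, C5, C11 → 3 sp3 carbons.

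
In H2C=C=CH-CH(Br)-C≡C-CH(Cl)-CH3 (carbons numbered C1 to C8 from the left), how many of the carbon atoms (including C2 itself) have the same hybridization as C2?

3

C2 is sp (two π bonds).
C1: sp2
C2: sp ✓
C3: sp2
C4: sp3
C5: sp ✓
C6: sp ✓
C7: sp3
C8: sp3
3 carbons are sp.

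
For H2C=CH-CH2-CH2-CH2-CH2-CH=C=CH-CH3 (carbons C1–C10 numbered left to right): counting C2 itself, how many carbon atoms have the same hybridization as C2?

C2 is sp2 (one π bond).
C1: sp2 ✓
C2: sp2 ✓
C3: sp3
C4: sp3
C5: sp3
C6: sp3
C7: sp2 ✓
C8: sp
C9: sp2 ✓
C10: sp3
4 carbons are sp2.

4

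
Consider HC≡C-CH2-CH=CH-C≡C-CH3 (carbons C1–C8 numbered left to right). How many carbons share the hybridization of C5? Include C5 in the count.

2

C5 is sp2 (one π bond).
C1: sp
C2: sp
C3: sp3
C4: sp2 ✓
C5: sp2 ✓
C6: sp
C7: sp
C8: sp3
2 carbons are sp2.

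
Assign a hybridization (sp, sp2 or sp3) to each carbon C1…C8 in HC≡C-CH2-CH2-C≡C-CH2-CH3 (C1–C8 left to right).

C1 sp, C2 sp, C3 sp3, C4 sp3, C5 sp, C6 sp, C7 sp3, C8 sp3

C1 is sp: 2 σ bonds, plus two π bonds, 2 electron-density regions.
C2 carries 2 σ bonds, plus two π bonds, giving a steric number of 2, so it is sp.
C3 carries 4 σ bonds, giving a steric number of 4, so it is sp3.
C4 carries 4 σ bonds, giving a steric number of 4, so it is sp3.
C5 is sp: 2 σ bonds, plus two π bonds, 2 electron-density regions.
C6: 2 σ bonds, plus two π bonds — 2 electron domains, sp.
C7 is sp3: 4 σ bonds, 4 electron-density regions.
C8 carries 4 σ bonds, giving a steric number of 4, so it is sp3.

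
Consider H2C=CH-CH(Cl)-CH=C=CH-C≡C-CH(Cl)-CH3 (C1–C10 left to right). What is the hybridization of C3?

sp^3

C3 is sp3: 4 σ bonds, 4 electron-density regions.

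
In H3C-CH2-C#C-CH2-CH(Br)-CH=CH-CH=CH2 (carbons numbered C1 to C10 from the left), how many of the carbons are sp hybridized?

C1: sp3
C2: sp3
C3: sp ✓
C4: sp ✓
C5: sp3
C6: sp3
C7: sp2
C8: sp2
C9: sp2
C10: sp2
C3, C4 → 2 sp carbons.

2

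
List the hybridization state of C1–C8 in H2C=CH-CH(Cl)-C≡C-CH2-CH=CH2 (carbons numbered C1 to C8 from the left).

C1 — 3 σ bonds, plus one π bond. Steric number 3, so sp2.
C2 has 3 σ bonds, plus one π bond: steric number 3 → sp2.
C3 — 4 σ bonds. Steric number 4, so sp3.
C4 — 2 σ bonds, plus two π bonds. Steric number 2, so sp.
C5 is sp: 2 σ bonds, plus two π bonds, 2 electron-density regions.
C6 is sp3: 4 σ bonds, 4 electron-density regions.
C7 (3 σ bonds, plus one π bond) has steric number 3: sp2.
C8: 3 σ bonds, plus one π bond; 3 regions of electron density → sp2.

C1 sp2, C2 sp2, C3 sp3, C4 sp, C5 sp, C6 sp3, C7 sp2, C8 sp2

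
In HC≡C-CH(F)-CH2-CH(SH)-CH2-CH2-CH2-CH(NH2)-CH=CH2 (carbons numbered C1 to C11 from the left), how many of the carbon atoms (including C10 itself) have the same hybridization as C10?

C10 is sp2 (one π bond).
C1: sp
C2: sp
C3: sp3
C4: sp3
C5: sp3
C6: sp3
C7: sp3
C8: sp3
C9: sp3
C10: sp2 ✓
C11: sp2 ✓
2 carbons are sp2.

2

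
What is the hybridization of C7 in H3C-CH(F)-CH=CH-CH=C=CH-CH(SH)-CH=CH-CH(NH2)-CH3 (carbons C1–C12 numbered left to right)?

sp²

C7 has 3 σ bonds, plus one π bond: steric number 3 → sp2.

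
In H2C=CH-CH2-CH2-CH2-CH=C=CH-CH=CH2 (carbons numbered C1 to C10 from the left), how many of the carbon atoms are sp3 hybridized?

3

C1: sp2
C2: sp2
C3: sp3 ✓
C4: sp3 ✓
C5: sp3 ✓
C6: sp2
C7: sp
C8: sp2
C9: sp2
C10: sp2
C3, C4, C5 → 3 sp3 carbons.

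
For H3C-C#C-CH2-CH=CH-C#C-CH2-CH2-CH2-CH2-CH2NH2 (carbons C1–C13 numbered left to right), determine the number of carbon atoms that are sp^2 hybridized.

2

C1: sp3
C2: sp
C3: sp
C4: sp3
C5: sp2 ✓
C6: sp2 ✓
C7: sp
C8: sp
C9: sp3
C10: sp3
C11: sp3
C12: sp3
C13: sp3
C5, C6 → 2 sp2 carbons.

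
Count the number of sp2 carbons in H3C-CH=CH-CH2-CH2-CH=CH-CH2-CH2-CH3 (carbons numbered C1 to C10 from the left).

C1: sp3
C2: sp2 ✓
C3: sp2 ✓
C4: sp3
C5: sp3
C6: sp2 ✓
C7: sp2 ✓
C8: sp3
C9: sp3
C10: sp3
C2, C3, C6, C7 → 4 sp2 carbons.

4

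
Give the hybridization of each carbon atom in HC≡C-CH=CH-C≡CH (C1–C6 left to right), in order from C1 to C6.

C1 — 2 σ bonds, plus two π bonds. Steric number 2, so sp.
C2 has 2 σ bonds, plus two π bonds: steric number 2 → sp.
C3 carries 3 σ bonds, plus one π bond, giving a steric number of 3, so it is sp2.
C4 has 3 σ bonds, plus one π bond: steric number 3 → sp2.
C5 has 2 σ bonds, plus two π bonds: steric number 2 → sp.
C6 (2 σ bonds, plus two π bonds) has steric number 2: sp.

C1 sp, C2 sp, C3 sp2, C4 sp2, C5 sp, C6 sp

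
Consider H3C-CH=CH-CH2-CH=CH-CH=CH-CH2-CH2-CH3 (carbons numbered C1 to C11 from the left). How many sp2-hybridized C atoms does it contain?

6

C1: sp3
C2: sp2 ✓
C3: sp2 ✓
C4: sp3
C5: sp2 ✓
C6: sp2 ✓
C7: sp2 ✓
C8: sp2 ✓
C9: sp3
C10: sp3
C11: sp3
C2, C3, C5, C6, C7, C8 → 6 sp2 carbons.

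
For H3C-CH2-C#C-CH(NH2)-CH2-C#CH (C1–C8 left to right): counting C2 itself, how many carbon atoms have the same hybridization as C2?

4

C2 is sp3 (only σ bonds).
C1: sp3 ✓
C2: sp3 ✓
C3: sp
C4: sp
C5: sp3 ✓
C6: sp3 ✓
C7: sp
C8: sp
4 carbons are sp3.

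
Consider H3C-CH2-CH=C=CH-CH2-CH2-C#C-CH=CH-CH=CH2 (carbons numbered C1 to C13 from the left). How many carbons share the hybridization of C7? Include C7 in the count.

C7 is sp3 (only σ bonds).
C1: sp3 ✓
C2: sp3 ✓
C3: sp2
C4: sp
C5: sp2
C6: sp3 ✓
C7: sp3 ✓
C8: sp
C9: sp
C10: sp2
C11: sp2
C12: sp2
C13: sp2
4 carbons are sp3.

4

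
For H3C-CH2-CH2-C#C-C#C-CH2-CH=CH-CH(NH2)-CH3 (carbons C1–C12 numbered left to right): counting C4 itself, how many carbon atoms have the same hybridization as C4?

C4 is sp (two π bonds).
C1: sp3
C2: sp3
C3: sp3
C4: sp ✓
C5: sp ✓
C6: sp ✓
C7: sp ✓
C8: sp3
C9: sp2
C10: sp2
C11: sp3
C12: sp3
4 carbons are sp.

4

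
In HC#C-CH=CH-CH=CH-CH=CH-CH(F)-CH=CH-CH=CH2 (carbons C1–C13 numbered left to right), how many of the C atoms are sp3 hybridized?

C1: sp
C2: sp
C3: sp2
C4: sp2
C5: sp2
C6: sp2
C7: sp2
C8: sp2
C9: sp3 ✓
C10: sp2
C11: sp2
C12: sp2
C13: sp2
C9 → 1 sp3 carbon.

1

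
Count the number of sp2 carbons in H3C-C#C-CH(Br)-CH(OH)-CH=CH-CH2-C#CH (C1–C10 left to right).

C1: sp3
C2: sp
C3: sp
C4: sp3
C5: sp3
C6: sp2 ✓
C7: sp2 ✓
C8: sp3
C9: sp
C10: sp
C6, C7 → 2 sp2 carbons.

2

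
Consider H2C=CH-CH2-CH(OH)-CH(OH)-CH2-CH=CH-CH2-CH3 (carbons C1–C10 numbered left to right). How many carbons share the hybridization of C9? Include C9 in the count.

6

C9 is sp3 (only σ bonds).
C1: sp2
C2: sp2
C3: sp3 ✓
C4: sp3 ✓
C5: sp3 ✓
C6: sp3 ✓
C7: sp2
C8: sp2
C9: sp3 ✓
C10: sp3 ✓
6 carbons are sp3.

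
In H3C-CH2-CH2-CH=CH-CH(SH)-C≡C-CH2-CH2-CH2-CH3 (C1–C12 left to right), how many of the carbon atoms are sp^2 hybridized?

2

C1: sp3
C2: sp3
C3: sp3
C4: sp2 ✓
C5: sp2 ✓
C6: sp3
C7: sp
C8: sp
C9: sp3
C10: sp3
C11: sp3
C12: sp3
C4, C5 → 2 sp2 carbons.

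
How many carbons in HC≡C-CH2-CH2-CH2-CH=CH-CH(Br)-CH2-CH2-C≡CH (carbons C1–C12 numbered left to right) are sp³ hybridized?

6

C1: sp
C2: sp
C3: sp3 ✓
C4: sp3 ✓
C5: sp3 ✓
C6: sp2
C7: sp2
C8: sp3 ✓
C9: sp3 ✓
C10: sp3 ✓
C11: sp
C12: sp
C3, C4, C5, C8, C9, C10 → 6 sp3 carbons.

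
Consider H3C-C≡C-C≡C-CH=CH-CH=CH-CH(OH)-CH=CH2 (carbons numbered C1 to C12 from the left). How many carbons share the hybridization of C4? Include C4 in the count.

4

C4 is sp (two π bonds).
C1: sp3
C2: sp ✓
C3: sp ✓
C4: sp ✓
C5: sp ✓
C6: sp2
C7: sp2
C8: sp2
C9: sp2
C10: sp3
C11: sp2
C12: sp2
4 carbons are sp.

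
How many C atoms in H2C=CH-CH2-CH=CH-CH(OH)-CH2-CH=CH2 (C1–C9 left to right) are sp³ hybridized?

C1: sp2
C2: sp2
C3: sp3 ✓
C4: sp2
C5: sp2
C6: sp3 ✓
C7: sp3 ✓
C8: sp2
C9: sp2
C3, C6, C7 → 3 sp3 carbons.

3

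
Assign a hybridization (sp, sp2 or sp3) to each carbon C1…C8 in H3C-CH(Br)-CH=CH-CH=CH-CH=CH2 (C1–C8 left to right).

C1 has 4 σ bonds: steric number 4 → sp3.
C2: 4 σ bonds — 4 electron domains, sp3.
C3 carries 3 σ bonds, plus one π bond, giving a steric number of 3, so it is sp2.
C4: 3 σ bonds, plus one π bond; 3 regions of electron density → sp2.
C5 (3 σ bonds, plus one π bond) has steric number 3: sp2.
C6 has 3 σ bonds, plus one π bond: steric number 3 → sp2.
C7: 3 σ bonds, plus one π bond — 3 electron domains, sp2.
C8: 3 σ bonds, plus one π bond; 3 regions of electron density → sp2.

C1 sp3, C2 sp3, C3 sp2, C4 sp2, C5 sp2, C6 sp2, C7 sp2, C8 sp2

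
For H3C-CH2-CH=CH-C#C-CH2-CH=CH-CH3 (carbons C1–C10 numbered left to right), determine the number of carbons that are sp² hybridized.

C1: sp3
C2: sp3
C3: sp2 ✓
C4: sp2 ✓
C5: sp
C6: sp
C7: sp3
C8: sp2 ✓
C9: sp2 ✓
C10: sp3
C3, C4, C8, C9 → 4 sp2 carbons.

4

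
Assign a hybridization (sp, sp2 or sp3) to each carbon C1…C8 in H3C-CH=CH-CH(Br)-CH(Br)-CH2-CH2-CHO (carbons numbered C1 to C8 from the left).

C1: 4 σ bonds — 4 electron domains, sp3.
C2 has 3 σ bonds, plus one π bond: steric number 3 → sp2.
C3 has 3 σ bonds, plus one π bond: steric number 3 → sp2.
C4: 4 σ bonds — 4 electron domains, sp3.
C5 carries 4 σ bonds, giving a steric number of 4, so it is sp3.
C6: 4 σ bonds; 4 regions of electron density → sp3.
C7 is sp3: 4 σ bonds, 4 electron-density regions.
C8 (3 σ bonds, plus one π bond) has steric number 3: sp2.

C1 sp3, C2 sp2, C3 sp2, C4 sp3, C5 sp3, C6 sp3, C7 sp3, C8 sp2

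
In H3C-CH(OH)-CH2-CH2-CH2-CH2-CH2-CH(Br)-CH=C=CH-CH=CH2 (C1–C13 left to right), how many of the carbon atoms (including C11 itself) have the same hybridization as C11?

4

C11 is sp2 (one π bond).
C1: sp3
C2: sp3
C3: sp3
C4: sp3
C5: sp3
C6: sp3
C7: sp3
C8: sp3
C9: sp2 ✓
C10: sp
C11: sp2 ✓
C12: sp2 ✓
C13: sp2 ✓
4 carbons are sp2.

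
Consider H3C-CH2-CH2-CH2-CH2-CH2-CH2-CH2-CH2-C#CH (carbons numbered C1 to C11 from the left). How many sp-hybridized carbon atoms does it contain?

C1: sp3
C2: sp3
C3: sp3
C4: sp3
C5: sp3
C6: sp3
C7: sp3
C8: sp3
C9: sp3
C10: sp ✓
C11: sp ✓
C10, C11 → 2 sp carbons.

2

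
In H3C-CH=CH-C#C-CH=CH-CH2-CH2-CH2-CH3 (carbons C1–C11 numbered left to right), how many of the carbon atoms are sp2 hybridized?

C1: sp3
C2: sp2 ✓
C3: sp2 ✓
C4: sp
C5: sp
C6: sp2 ✓
C7: sp2 ✓
C8: sp3
C9: sp3
C10: sp3
C11: sp3
C2, C3, C6, C7 → 4 sp2 carbons.

4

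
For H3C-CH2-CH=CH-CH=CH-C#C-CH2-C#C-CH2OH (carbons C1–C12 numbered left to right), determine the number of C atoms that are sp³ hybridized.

4

C1: sp3 ✓
C2: sp3 ✓
C3: sp2
C4: sp2
C5: sp2
C6: sp2
C7: sp
C8: sp
C9: sp3 ✓
C10: sp
C11: sp
C12: sp3 ✓
C1, C2, C9, C12 → 4 sp3 carbons.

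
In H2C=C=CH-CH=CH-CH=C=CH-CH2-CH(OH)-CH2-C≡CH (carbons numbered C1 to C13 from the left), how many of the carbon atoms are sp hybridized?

C1: sp2
C2: sp ✓
C3: sp2
C4: sp2
C5: sp2
C6: sp2
C7: sp ✓
C8: sp2
C9: sp3
C10: sp3
C11: sp3
C12: sp ✓
C13: sp ✓
C2, C7, C12, C13 → 4 sp carbons.

4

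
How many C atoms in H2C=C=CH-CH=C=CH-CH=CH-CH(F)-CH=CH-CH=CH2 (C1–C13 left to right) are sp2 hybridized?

10

C1: sp2 ✓
C2: sp
C3: sp2 ✓
C4: sp2 ✓
C5: sp
C6: sp2 ✓
C7: sp2 ✓
C8: sp2 ✓
C9: sp3
C10: sp2 ✓
C11: sp2 ✓
C12: sp2 ✓
C13: sp2 ✓
C1, C3, C4, C6, C7, C8, C10, C11, C12, C13 → 10 sp2 carbons.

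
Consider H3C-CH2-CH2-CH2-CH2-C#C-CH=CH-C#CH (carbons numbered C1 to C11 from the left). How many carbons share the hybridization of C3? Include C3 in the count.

C3 is sp3 (only σ bonds).
C1: sp3 ✓
C2: sp3 ✓
C3: sp3 ✓
C4: sp3 ✓
C5: sp3 ✓
C6: sp
C7: sp
C8: sp2
C9: sp2
C10: sp
C11: sp
5 carbons are sp3.

5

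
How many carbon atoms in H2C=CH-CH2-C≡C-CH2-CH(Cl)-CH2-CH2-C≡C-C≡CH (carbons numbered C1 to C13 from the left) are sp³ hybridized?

C1: sp2
C2: sp2
C3: sp3 ✓
C4: sp
C5: sp
C6: sp3 ✓
C7: sp3 ✓
C8: sp3 ✓
C9: sp3 ✓
C10: sp
C11: sp
C12: sp
C13: sp
C3, C6, C7, C8, C9 → 5 sp3 carbons.

5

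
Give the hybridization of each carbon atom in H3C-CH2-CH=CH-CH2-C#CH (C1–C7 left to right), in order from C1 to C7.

C1 sp3, C2 sp3, C3 sp2, C4 sp2, C5 sp3, C6 sp, C7 sp

C1 has 4 σ bonds: steric number 4 → sp3.
C2 has 4 σ bonds: steric number 4 → sp3.
C3: 3 σ bonds, plus one π bond; 3 regions of electron density → sp2.
C4: 3 σ bonds, plus one π bond; 3 regions of electron density → sp2.
C5 has 4 σ bonds: steric number 4 → sp3.
C6 (2 σ bonds, plus two π bonds) has steric number 2: sp.
C7 has 2 σ bonds, plus two π bonds: steric number 2 → sp.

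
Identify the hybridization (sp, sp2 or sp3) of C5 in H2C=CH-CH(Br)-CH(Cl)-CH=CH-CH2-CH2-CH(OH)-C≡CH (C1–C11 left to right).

sp^2

C5 (3 σ bonds, plus one π bond) has steric number 3: sp2.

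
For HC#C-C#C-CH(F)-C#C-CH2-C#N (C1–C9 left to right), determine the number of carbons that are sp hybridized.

7

C1: sp ✓
C2: sp ✓
C3: sp ✓
C4: sp ✓
C5: sp3
C6: sp ✓
C7: sp ✓
C8: sp3
C9: sp ✓
C1, C2, C3, C4, C6, C7, C9 → 7 sp carbons.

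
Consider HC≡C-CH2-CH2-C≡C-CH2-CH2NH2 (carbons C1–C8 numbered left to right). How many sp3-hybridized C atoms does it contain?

C1: sp
C2: sp
C3: sp3 ✓
C4: sp3 ✓
C5: sp
C6: sp
C7: sp3 ✓
C8: sp3 ✓
C3, C4, C7, C8 → 4 sp3 carbons.

4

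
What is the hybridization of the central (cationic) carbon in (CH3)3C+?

sp²

Three σ bonds and an empty p orbital; no lone pair → steric number 3 → sp2 and planar.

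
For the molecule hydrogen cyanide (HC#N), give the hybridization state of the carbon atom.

The carbon atom: 2 σ bonds, plus two π bonds; 2 regions of electron density → sp.

sp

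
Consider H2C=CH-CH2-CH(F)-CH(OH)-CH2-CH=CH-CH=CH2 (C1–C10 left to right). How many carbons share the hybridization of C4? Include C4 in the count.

C4 is sp3 (only σ bonds).
C1: sp2
C2: sp2
C3: sp3 ✓
C4: sp3 ✓
C5: sp3 ✓
C6: sp3 ✓
C7: sp2
C8: sp2
C9: sp2
C10: sp2
4 carbons are sp3.

4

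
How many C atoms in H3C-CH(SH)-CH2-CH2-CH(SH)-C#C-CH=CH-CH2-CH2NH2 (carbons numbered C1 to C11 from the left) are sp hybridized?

C1: sp3
C2: sp3
C3: sp3
C4: sp3
C5: sp3
C6: sp ✓
C7: sp ✓
C8: sp2
C9: sp2
C10: sp3
C11: sp3
C6, C7 → 2 sp carbons.

2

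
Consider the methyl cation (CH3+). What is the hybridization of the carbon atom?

Three σ bonds to H, empty p orbital → sp2, trigonal planar.

sp2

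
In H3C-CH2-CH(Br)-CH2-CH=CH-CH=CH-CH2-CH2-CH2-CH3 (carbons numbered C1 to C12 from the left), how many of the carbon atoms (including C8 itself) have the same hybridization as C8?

C8 is sp2 (one π bond).
C1: sp3
C2: sp3
C3: sp3
C4: sp3
C5: sp2 ✓
C6: sp2 ✓
C7: sp2 ✓
C8: sp2 ✓
C9: sp3
C10: sp3
C11: sp3
C12: sp3
4 carbons are sp2.

4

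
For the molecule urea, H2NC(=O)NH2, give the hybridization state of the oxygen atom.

The oxygen atom (1 σ bond and 2 lone pairs, plus one π bond) has steric number 3: sp2.

sp²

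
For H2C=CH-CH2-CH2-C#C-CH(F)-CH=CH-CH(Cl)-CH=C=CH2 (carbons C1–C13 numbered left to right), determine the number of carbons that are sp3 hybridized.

4

C1: sp2
C2: sp2
C3: sp3 ✓
C4: sp3 ✓
C5: sp
C6: sp
C7: sp3 ✓
C8: sp2
C9: sp2
C10: sp3 ✓
C11: sp2
C12: sp
C13: sp2
C3, C4, C7, C10 → 4 sp3 carbons.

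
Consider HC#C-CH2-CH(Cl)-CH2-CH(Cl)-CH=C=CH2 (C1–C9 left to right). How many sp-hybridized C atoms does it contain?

3

C1: sp ✓
C2: sp ✓
C3: sp3
C4: sp3
C5: sp3
C6: sp3
C7: sp2
C8: sp ✓
C9: sp2
C1, C2, C8 → 3 sp carbons.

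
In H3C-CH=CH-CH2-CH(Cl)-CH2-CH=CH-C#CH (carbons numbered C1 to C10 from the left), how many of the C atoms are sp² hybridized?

C1: sp3
C2: sp2 ✓
C3: sp2 ✓
C4: sp3
C5: sp3
C6: sp3
C7: sp2 ✓
C8: sp2 ✓
C9: sp
C10: sp
C2, C3, C7, C8 → 4 sp2 carbons.

4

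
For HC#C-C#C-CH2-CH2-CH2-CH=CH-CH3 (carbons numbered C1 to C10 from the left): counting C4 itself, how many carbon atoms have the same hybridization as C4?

4

C4 is sp (two π bonds).
C1: sp ✓
C2: sp ✓
C3: sp ✓
C4: sp ✓
C5: sp3
C6: sp3
C7: sp3
C8: sp2
C9: sp2
C10: sp3
4 carbons are sp.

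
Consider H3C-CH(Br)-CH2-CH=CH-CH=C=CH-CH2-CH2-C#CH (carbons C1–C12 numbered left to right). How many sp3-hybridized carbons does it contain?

5

C1: sp3 ✓
C2: sp3 ✓
C3: sp3 ✓
C4: sp2
C5: sp2
C6: sp2
C7: sp
C8: sp2
C9: sp3 ✓
C10: sp3 ✓
C11: sp
C12: sp
C1, C2, C3, C9, C10 → 5 sp3 carbons.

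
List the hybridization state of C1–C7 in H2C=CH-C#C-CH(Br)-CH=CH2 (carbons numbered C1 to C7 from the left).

C1 sp2, C2 sp2, C3 sp, C4 sp, C5 sp3, C6 sp2, C7 sp2

C1: 3 σ bonds, plus one π bond — 3 electron domains, sp2.
C2: 3 σ bonds, plus one π bond — 3 electron domains, sp2.
C3 has 2 σ bonds, plus two π bonds: steric number 2 → sp.
C4: 2 σ bonds, plus two π bonds; 2 regions of electron density → sp.
C5 has 4 σ bonds: steric number 4 → sp3.
C6: 3 σ bonds, plus one π bond — 3 electron domains, sp2.
C7: 3 σ bonds, plus one π bond — 3 electron domains, sp2.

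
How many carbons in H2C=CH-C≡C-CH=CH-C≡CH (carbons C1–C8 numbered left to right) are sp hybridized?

4

C1: sp2
C2: sp2
C3: sp ✓
C4: sp ✓
C5: sp2
C6: sp2
C7: sp ✓
C8: sp ✓
C3, C4, C7, C8 → 4 sp carbons.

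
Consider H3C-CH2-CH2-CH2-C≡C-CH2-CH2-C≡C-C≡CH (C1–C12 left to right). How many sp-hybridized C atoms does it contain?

C1: sp3
C2: sp3
C3: sp3
C4: sp3
C5: sp ✓
C6: sp ✓
C7: sp3
C8: sp3
C9: sp ✓
C10: sp ✓
C11: sp ✓
C12: sp ✓
C5, C6, C9, C10, C11, C12 → 6 sp carbons.

6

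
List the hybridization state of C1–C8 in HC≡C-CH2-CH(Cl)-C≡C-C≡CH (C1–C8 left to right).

C1: 2 σ bonds, plus two π bonds — 2 electron domains, sp.
C2: 2 σ bonds, plus two π bonds; 2 regions of electron density → sp.
C3 carries 4 σ bonds, giving a steric number of 4, so it is sp3.
C4 has 4 σ bonds: steric number 4 → sp3.
C5 (2 σ bonds, plus two π bonds) has steric number 2: sp.
C6 — 2 σ bonds, plus two π bonds. Steric number 2, so sp.
C7 (2 σ bonds, plus two π bonds) has steric number 2: sp.
C8 carries 2 σ bonds, plus two π bonds, giving a steric number of 2, so it is sp.

C1 sp, C2 sp, C3 sp3, C4 sp3, C5 sp, C6 sp, C7 sp, C8 sp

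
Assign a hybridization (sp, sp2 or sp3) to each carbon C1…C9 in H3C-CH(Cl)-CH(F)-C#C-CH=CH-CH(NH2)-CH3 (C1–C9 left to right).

C1 sp3, C2 sp3, C3 sp3, C4 sp, C5 sp, C6 sp2, C7 sp2, C8 sp3, C9 sp3

C1 carries 4 σ bonds, giving a steric number of 4, so it is sp3.
C2 (4 σ bonds) has steric number 4: sp3.
C3 carries 4 σ bonds, giving a steric number of 4, so it is sp3.
C4 (2 σ bonds, plus two π bonds) has steric number 2: sp.
C5: 2 σ bonds, plus two π bonds; 2 regions of electron density → sp.
C6: 3 σ bonds, plus one π bond; 3 regions of electron density → sp2.
C7 carries 3 σ bonds, plus one π bond, giving a steric number of 3, so it is sp2.
C8 is sp3: 4 σ bonds, 4 electron-density regions.
C9 (4 σ bonds) has steric number 4: sp3.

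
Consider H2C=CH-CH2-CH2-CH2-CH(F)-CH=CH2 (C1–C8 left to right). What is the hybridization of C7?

sp²

C7 (3 σ bonds, plus one π bond) has steric number 3: sp2.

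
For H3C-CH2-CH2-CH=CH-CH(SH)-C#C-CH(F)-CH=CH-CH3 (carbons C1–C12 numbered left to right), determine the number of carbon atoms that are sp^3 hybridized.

6

C1: sp3 ✓
C2: sp3 ✓
C3: sp3 ✓
C4: sp2
C5: sp2
C6: sp3 ✓
C7: sp
C8: sp
C9: sp3 ✓
C10: sp2
C11: sp2
C12: sp3 ✓
C1, C2, C3, C6, C9, C12 → 6 sp3 carbons.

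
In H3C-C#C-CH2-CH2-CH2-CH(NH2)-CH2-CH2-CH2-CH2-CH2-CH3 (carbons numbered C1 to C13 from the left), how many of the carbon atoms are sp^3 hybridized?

11

C1: sp3 ✓
C2: sp
C3: sp
C4: sp3 ✓
C5: sp3 ✓
C6: sp3 ✓
C7: sp3 ✓
C8: sp3 ✓
C9: sp3 ✓
C10: sp3 ✓
C11: sp3 ✓
C12: sp3 ✓
C13: sp3 ✓
C1, C4, C5, C6, C7, C8, C9, C10, C11, C12, C13 → 11 sp3 carbons.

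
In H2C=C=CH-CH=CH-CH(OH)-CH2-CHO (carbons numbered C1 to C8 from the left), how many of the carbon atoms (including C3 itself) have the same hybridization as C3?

C3 is sp2 (one π bond).
C1: sp2 ✓
C2: sp
C3: sp2 ✓
C4: sp2 ✓
C5: sp2 ✓
C6: sp3
C7: sp3
C8: sp2 ✓
5 carbons are sp2.

5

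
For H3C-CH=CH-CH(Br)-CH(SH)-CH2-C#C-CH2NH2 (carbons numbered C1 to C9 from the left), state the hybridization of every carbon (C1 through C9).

C1 (4 σ bonds) has steric number 4: sp3.
C2: 3 σ bonds, plus one π bond; 3 regions of electron density → sp2.
C3 (3 σ bonds, plus one π bond) has steric number 3: sp2.
C4 has 4 σ bonds: steric number 4 → sp3.
C5 has 4 σ bonds: steric number 4 → sp3.
C6 is sp3: 4 σ bonds, 4 electron-density regions.
C7 (2 σ bonds, plus two π bonds) has steric number 2: sp.
C8 is sp: 2 σ bonds, plus two π bonds, 2 electron-density regions.
C9 is sp3: 4 σ bonds, 4 electron-density regions.

C1 sp3, C2 sp2, C3 sp2, C4 sp3, C5 sp3, C6 sp3, C7 sp, C8 sp, C9 sp3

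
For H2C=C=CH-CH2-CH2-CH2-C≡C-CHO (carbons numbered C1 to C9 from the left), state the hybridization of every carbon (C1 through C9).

C1 sp2, C2 sp, C3 sp2, C4 sp3, C5 sp3, C6 sp3, C7 sp, C8 sp, C9 sp2

C1 has 3 σ bonds, plus one π bond: steric number 3 → sp2.
C2 is sp: 2 σ bonds, plus two π bonds, 2 electron-density regions.
C3 (3 σ bonds, plus one π bond) has steric number 3: sp2.
C4: 4 σ bonds; 4 regions of electron density → sp3.
C5 is sp3: 4 σ bonds, 4 electron-density regions.
C6 has 4 σ bonds: steric number 4 → sp3.
C7 — 2 σ bonds, plus two π bonds. Steric number 2, so sp.
C8 — 2 σ bonds, plus two π bonds. Steric number 2, so sp.
C9: 3 σ bonds, plus one π bond; 3 regions of electron density → sp2.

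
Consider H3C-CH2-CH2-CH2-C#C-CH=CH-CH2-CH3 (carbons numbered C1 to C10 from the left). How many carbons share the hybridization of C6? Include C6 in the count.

C6 is sp (two π bonds).
C1: sp3
C2: sp3
C3: sp3
C4: sp3
C5: sp ✓
C6: sp ✓
C7: sp2
C8: sp2
C9: sp3
C10: sp3
2 carbons are sp.

2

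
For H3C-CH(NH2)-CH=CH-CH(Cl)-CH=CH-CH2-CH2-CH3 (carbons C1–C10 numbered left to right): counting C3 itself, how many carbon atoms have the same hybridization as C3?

C3 is sp2 (one π bond).
C1: sp3
C2: sp3
C3: sp2 ✓
C4: sp2 ✓
C5: sp3
C6: sp2 ✓
C7: sp2 ✓
C8: sp3
C9: sp3
C10: sp3
4 carbons are sp2.

4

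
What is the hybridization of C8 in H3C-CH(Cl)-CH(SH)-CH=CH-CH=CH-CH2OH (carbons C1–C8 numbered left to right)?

C8 — 4 σ bonds. Steric number 4, so sp3.

sp³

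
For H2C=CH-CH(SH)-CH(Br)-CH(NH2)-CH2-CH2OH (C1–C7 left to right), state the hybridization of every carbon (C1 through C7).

C1 carries 3 σ bonds, plus one π bond, giving a steric number of 3, so it is sp2.
C2 (3 σ bonds, plus one π bond) has steric number 3: sp2.
C3: 4 σ bonds — 4 electron domains, sp3.
C4: 4 σ bonds; 4 regions of electron density → sp3.
C5 has 4 σ bonds: steric number 4 → sp3.
C6 — 4 σ bonds. Steric number 4, so sp3.
C7 carries 4 σ bonds, giving a steric number of 4, so it is sp3.

C1 sp2, C2 sp2, C3 sp3, C4 sp3, C5 sp3, C6 sp3, C7 sp3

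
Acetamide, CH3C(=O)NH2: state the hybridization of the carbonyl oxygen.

The carbonyl oxygen: 1 σ bond and 2 lone pairs, plus one π bond; 3 regions of electron density → sp2.

sp^2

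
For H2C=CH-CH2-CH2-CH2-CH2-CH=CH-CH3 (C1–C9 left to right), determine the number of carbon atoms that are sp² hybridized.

C1: sp2 ✓
C2: sp2 ✓
C3: sp3
C4: sp3
C5: sp3
C6: sp3
C7: sp2 ✓
C8: sp2 ✓
C9: sp3
C1, C2, C7, C8 → 4 sp2 carbons.

4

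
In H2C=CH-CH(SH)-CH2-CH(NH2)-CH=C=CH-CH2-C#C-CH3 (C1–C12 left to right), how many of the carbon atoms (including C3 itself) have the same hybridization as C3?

5

C3 is sp3 (only σ bonds).
C1: sp2
C2: sp2
C3: sp3 ✓
C4: sp3 ✓
C5: sp3 ✓
C6: sp2
C7: sp
C8: sp2
C9: sp3 ✓
C10: sp
C11: sp
C12: sp3 ✓
5 carbons are sp3.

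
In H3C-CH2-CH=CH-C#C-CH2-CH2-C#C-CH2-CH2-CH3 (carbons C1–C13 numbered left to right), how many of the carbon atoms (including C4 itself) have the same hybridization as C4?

2

C4 is sp2 (one π bond).
C1: sp3
C2: sp3
C3: sp2 ✓
C4: sp2 ✓
C5: sp
C6: sp
C7: sp3
C8: sp3
C9: sp
C10: sp
C11: sp3
C12: sp3
C13: sp3
2 carbons are sp2.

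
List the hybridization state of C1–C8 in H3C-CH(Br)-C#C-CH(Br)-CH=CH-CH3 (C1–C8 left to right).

C1 sp3, C2 sp3, C3 sp, C4 sp, C5 sp3, C6 sp2, C7 sp2, C8 sp3

C1: 4 σ bonds — 4 electron domains, sp3.
C2 is sp3: 4 σ bonds, 4 electron-density regions.
C3 is sp: 2 σ bonds, plus two π bonds, 2 electron-density regions.
C4 carries 2 σ bonds, plus two π bonds, giving a steric number of 2, so it is sp.
C5 has 4 σ bonds: steric number 4 → sp3.
C6 is sp2: 3 σ bonds, plus one π bond, 3 electron-density regions.
C7 — 3 σ bonds, plus one π bond. Steric number 3, so sp2.
C8: 4 σ bonds; 4 regions of electron density → sp3.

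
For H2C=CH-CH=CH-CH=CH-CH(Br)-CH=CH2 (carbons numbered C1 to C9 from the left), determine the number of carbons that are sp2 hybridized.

C1: sp2 ✓
C2: sp2 ✓
C3: sp2 ✓
C4: sp2 ✓
C5: sp2 ✓
C6: sp2 ✓
C7: sp3
C8: sp2 ✓
C9: sp2 ✓
C1, C2, C3, C4, C5, C6, C8, C9 → 8 sp2 carbons.

8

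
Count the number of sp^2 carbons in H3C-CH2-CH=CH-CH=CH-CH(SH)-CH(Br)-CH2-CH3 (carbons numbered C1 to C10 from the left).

4

C1: sp3
C2: sp3
C3: sp2 ✓
C4: sp2 ✓
C5: sp2 ✓
C6: sp2 ✓
C7: sp3
C8: sp3
C9: sp3
C10: sp3
C3, C4, C5, C6 → 4 sp2 carbons.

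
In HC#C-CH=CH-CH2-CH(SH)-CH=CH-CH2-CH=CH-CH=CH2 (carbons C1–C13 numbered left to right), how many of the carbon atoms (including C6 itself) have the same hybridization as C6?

3

C6 is sp3 (only σ bonds).
C1: sp
C2: sp
C3: sp2
C4: sp2
C5: sp3 ✓
C6: sp3 ✓
C7: sp2
C8: sp2
C9: sp3 ✓
C10: sp2
C11: sp2
C12: sp2
C13: sp2
3 carbons are sp3.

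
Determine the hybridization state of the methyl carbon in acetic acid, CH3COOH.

The methyl carbon — 4 σ bonds. Steric number 4, so sp3.

sp³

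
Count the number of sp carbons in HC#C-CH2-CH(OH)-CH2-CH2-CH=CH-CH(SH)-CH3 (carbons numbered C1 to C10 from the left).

C1: sp ✓
C2: sp ✓
C3: sp3
C4: sp3
C5: sp3
C6: sp3
C7: sp2
C8: sp2
C9: sp3
C10: sp3
C1, C2 → 2 sp carbons.

2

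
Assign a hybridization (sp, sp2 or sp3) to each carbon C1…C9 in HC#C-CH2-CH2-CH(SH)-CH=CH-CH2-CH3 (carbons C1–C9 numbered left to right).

C1 sp, C2 sp, C3 sp3, C4 sp3, C5 sp3, C6 sp2, C7 sp2, C8 sp3, C9 sp3

C1 is sp: 2 σ bonds, plus two π bonds, 2 electron-density regions.
C2: 2 σ bonds, plus two π bonds — 2 electron domains, sp.
C3 carries 4 σ bonds, giving a steric number of 4, so it is sp3.
C4 (4 σ bonds) has steric number 4: sp3.
C5 (4 σ bonds) has steric number 4: sp3.
C6 carries 3 σ bonds, plus one π bond, giving a steric number of 3, so it is sp2.
C7 (3 σ bonds, plus one π bond) has steric number 3: sp2.
C8 — 4 σ bonds. Steric number 4, so sp3.
C9 has 4 σ bonds: steric number 4 → sp3.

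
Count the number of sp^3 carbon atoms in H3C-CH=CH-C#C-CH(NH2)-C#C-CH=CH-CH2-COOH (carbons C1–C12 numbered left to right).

3

C1: sp3 ✓
C2: sp2
C3: sp2
C4: sp
C5: sp
C6: sp3 ✓
C7: sp
C8: sp
C9: sp2
C10: sp2
C11: sp3 ✓
C12: sp2
C1, C6, C11 → 3 sp3 carbons.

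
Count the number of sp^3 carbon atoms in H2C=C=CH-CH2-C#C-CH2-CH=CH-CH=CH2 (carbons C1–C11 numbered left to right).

2

C1: sp2
C2: sp
C3: sp2
C4: sp3 ✓
C5: sp
C6: sp
C7: sp3 ✓
C8: sp2
C9: sp2
C10: sp2
C11: sp2
C4, C7 → 2 sp3 carbons.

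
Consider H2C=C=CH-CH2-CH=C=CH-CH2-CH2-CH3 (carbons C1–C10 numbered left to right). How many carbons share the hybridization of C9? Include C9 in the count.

C9 is sp3 (only σ bonds).
C1: sp2
C2: sp
C3: sp2
C4: sp3 ✓
C5: sp2
C6: sp
C7: sp2
C8: sp3 ✓
C9: sp3 ✓
C10: sp3 ✓
4 carbons are sp3.

4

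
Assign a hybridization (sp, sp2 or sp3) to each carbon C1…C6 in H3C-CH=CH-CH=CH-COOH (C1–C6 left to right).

C1 — 4 σ bonds. Steric number 4, so sp3.
C2 carries 3 σ bonds, plus one π bond, giving a steric number of 3, so it is sp2.
C3: 3 σ bonds, plus one π bond — 3 electron domains, sp2.
C4: 3 σ bonds, plus one π bond; 3 regions of electron density → sp2.
C5 (3 σ bonds, plus one π bond) has steric number 3: sp2.
C6 (3 σ bonds, plus one π bond) has steric number 3: sp2.

C1 sp3, C2 sp2, C3 sp2, C4 sp2, C5 sp2, C6 sp2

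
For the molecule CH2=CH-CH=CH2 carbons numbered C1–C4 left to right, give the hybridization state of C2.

sp2

C2 has 3 σ bonds, plus one π bond: steric number 3 → sp2.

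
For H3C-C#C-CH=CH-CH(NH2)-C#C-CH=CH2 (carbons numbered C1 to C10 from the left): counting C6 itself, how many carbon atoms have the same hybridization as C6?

2

C6 is sp3 (only σ bonds).
C1: sp3 ✓
C2: sp
C3: sp
C4: sp2
C5: sp2
C6: sp3 ✓
C7: sp
C8: sp
C9: sp2
C10: sp2
2 carbons are sp3.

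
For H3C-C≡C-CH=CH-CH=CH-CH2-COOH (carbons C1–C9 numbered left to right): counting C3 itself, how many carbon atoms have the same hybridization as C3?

C3 is sp (two π bonds).
C1: sp3
C2: sp ✓
C3: sp ✓
C4: sp2
C5: sp2
C6: sp2
C7: sp2
C8: sp3
C9: sp2
2 carbons are sp.

2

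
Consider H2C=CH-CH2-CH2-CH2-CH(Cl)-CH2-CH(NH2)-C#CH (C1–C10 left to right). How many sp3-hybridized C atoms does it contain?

6

C1: sp2
C2: sp2
C3: sp3 ✓
C4: sp3 ✓
C5: sp3 ✓
C6: sp3 ✓
C7: sp3 ✓
C8: sp3 ✓
C9: sp
C10: sp
C3, C4, C5, C6, C7, C8 → 6 sp3 carbons.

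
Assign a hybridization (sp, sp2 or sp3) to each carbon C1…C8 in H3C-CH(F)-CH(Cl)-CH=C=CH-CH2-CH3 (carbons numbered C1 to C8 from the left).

C1 (4 σ bonds) has steric number 4: sp3.
C2: 4 σ bonds; 4 regions of electron density → sp3.
C3 is sp3: 4 σ bonds, 4 electron-density regions.
C4: 3 σ bonds, plus one π bond; 3 regions of electron density → sp2.
C5: 2 σ bonds, plus two π bonds — 2 electron domains, sp.
C6 — 3 σ bonds, plus one π bond. Steric number 3, so sp2.
C7: 4 σ bonds — 4 electron domains, sp3.
C8 has 4 σ bonds: steric number 4 → sp3.

C1 sp3, C2 sp3, C3 sp3, C4 sp2, C5 sp, C6 sp2, C7 sp3, C8 sp3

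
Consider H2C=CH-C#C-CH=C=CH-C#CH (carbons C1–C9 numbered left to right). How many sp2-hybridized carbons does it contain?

4

C1: sp2 ✓
C2: sp2 ✓
C3: sp
C4: sp
C5: sp2 ✓
C6: sp
C7: sp2 ✓
C8: sp
C9: sp
C1, C2, C5, C7 → 4 sp2 carbons.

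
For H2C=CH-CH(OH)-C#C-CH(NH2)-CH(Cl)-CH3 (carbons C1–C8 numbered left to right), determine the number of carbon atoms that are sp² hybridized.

2

C1: sp2 ✓
C2: sp2 ✓
C3: sp3
C4: sp
C5: sp
C6: sp3
C7: sp3
C8: sp3
C1, C2 → 2 sp2 carbons.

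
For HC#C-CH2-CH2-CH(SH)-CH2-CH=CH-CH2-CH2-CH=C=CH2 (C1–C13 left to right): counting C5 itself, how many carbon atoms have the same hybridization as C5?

6

C5 is sp3 (only σ bonds).
C1: sp
C2: sp
C3: sp3 ✓
C4: sp3 ✓
C5: sp3 ✓
C6: sp3 ✓
C7: sp2
C8: sp2
C9: sp3 ✓
C10: sp3 ✓
C11: sp2
C12: sp
C13: sp2
6 carbons are sp3.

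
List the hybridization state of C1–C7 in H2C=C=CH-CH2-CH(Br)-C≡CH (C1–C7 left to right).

C1 is sp2: 3 σ bonds, plus one π bond, 3 electron-density regions.
C2 carries 2 σ bonds, plus two π bonds, giving a steric number of 2, so it is sp.
C3 carries 3 σ bonds, plus one π bond, giving a steric number of 3, so it is sp2.
C4 (4 σ bonds) has steric number 4: sp3.
C5: 4 σ bonds; 4 regions of electron density → sp3.
C6 — 2 σ bonds, plus two π bonds. Steric number 2, so sp.
C7 has 2 σ bonds, plus two π bonds: steric number 2 → sp.

C1 sp2, C2 sp, C3 sp2, C4 sp3, C5 sp3, C6 sp, C7 sp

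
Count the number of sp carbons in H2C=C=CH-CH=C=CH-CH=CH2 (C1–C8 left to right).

C1: sp2
C2: sp ✓
C3: sp2
C4: sp2
C5: sp ✓
C6: sp2
C7: sp2
C8: sp2
C2, C5 → 2 sp carbons.

2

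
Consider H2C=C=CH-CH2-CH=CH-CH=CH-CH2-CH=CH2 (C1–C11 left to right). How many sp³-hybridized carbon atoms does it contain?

2

C1: sp2
C2: sp
C3: sp2
C4: sp3 ✓
C5: sp2
C6: sp2
C7: sp2
C8: sp2
C9: sp3 ✓
C10: sp2
C11: sp2
C4, C9 → 2 sp3 carbons.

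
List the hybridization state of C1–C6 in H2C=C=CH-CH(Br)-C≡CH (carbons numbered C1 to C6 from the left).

C1 sp2, C2 sp, C3 sp2, C4 sp3, C5 sp, C6 sp

C1 carries 3 σ bonds, plus one π bond, giving a steric number of 3, so it is sp2.
C2 is sp: 2 σ bonds, plus two π bonds, 2 electron-density regions.
C3 — 3 σ bonds, plus one π bond. Steric number 3, so sp2.
C4 has 4 σ bonds: steric number 4 → sp3.
C5 (2 σ bonds, plus two π bonds) has steric number 2: sp.
C6 — 2 σ bonds, plus two π bonds. Steric number 2, so sp.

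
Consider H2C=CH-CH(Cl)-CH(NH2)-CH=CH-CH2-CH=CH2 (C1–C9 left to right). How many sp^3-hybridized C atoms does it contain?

C1: sp2
C2: sp2
C3: sp3 ✓
C4: sp3 ✓
C5: sp2
C6: sp2
C7: sp3 ✓
C8: sp2
C9: sp2
C3, C4, C7 → 3 sp3 carbons.

3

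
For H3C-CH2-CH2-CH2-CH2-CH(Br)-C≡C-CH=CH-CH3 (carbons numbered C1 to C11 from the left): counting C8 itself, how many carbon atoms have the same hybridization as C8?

C8 is sp (two π bonds).
C1: sp3
C2: sp3
C3: sp3
C4: sp3
C5: sp3
C6: sp3
C7: sp ✓
C8: sp ✓
C9: sp2
C10: sp2
C11: sp3
2 carbons are sp.

2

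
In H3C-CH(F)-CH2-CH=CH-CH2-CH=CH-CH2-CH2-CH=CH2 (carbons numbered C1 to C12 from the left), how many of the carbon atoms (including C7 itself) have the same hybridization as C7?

6

C7 is sp2 (one π bond).
C1: sp3
C2: sp3
C3: sp3
C4: sp2 ✓
C5: sp2 ✓
C6: sp3
C7: sp2 ✓
C8: sp2 ✓
C9: sp3
C10: sp3
C11: sp2 ✓
C12: sp2 ✓
6 carbons are sp2.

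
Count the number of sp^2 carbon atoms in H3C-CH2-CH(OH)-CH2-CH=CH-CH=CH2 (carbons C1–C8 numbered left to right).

C1: sp3
C2: sp3
C3: sp3
C4: sp3
C5: sp2 ✓
C6: sp2 ✓
C7: sp2 ✓
C8: sp2 ✓
C5, C6, C7, C8 → 4 sp2 carbons.

4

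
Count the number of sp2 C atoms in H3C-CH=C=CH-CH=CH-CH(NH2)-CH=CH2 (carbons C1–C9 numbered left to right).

6

C1: sp3
C2: sp2 ✓
C3: sp
C4: sp2 ✓
C5: sp2 ✓
C6: sp2 ✓
C7: sp3
C8: sp2 ✓
C9: sp2 ✓
C2, C4, C5, C6, C8, C9 → 6 sp2 carbons.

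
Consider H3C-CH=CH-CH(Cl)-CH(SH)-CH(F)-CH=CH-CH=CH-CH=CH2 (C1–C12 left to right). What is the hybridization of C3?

C3: 3 σ bonds, plus one π bond; 3 regions of electron density → sp2.

sp^2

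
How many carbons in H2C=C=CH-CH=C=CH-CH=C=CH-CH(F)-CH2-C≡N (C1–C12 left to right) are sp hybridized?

4

C1: sp2
C2: sp ✓
C3: sp2
C4: sp2
C5: sp ✓
C6: sp2
C7: sp2
C8: sp ✓
C9: sp2
C10: sp3
C11: sp3
C12: sp ✓
C2, C5, C8, C12 → 4 sp carbons.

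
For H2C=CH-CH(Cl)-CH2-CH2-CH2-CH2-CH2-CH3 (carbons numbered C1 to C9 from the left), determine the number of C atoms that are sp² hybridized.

2

C1: sp2 ✓
C2: sp2 ✓
C3: sp3
C4: sp3
C5: sp3
C6: sp3
C7: sp3
C8: sp3
C9: sp3
C1, C2 → 2 sp2 carbons.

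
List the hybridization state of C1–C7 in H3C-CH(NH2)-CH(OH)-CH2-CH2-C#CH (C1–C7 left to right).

C1 sp3, C2 sp3, C3 sp3, C4 sp3, C5 sp3, C6 sp, C7 sp

C1 is sp3: 4 σ bonds, 4 electron-density regions.
C2 is sp3: 4 σ bonds, 4 electron-density regions.
C3 (4 σ bonds) has steric number 4: sp3.
C4 (4 σ bonds) has steric number 4: sp3.
C5: 4 σ bonds — 4 electron domains, sp3.
C6 — 2 σ bonds, plus two π bonds. Steric number 2, so sp.
C7: 2 σ bonds, plus two π bonds; 2 regions of electron density → sp.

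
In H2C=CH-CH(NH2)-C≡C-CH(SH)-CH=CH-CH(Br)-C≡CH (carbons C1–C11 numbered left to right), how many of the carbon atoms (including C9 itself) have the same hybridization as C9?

3

C9 is sp3 (only σ bonds).
C1: sp2
C2: sp2
C3: sp3 ✓
C4: sp
C5: sp
C6: sp3 ✓
C7: sp2
C8: sp2
C9: sp3 ✓
C10: sp
C11: sp
3 carbons are sp3.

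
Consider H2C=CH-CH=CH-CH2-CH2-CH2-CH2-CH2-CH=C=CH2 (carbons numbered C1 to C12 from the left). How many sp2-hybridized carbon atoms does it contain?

C1: sp2 ✓
C2: sp2 ✓
C3: sp2 ✓
C4: sp2 ✓
C5: sp3
C6: sp3
C7: sp3
C8: sp3
C9: sp3
C10: sp2 ✓
C11: sp
C12: sp2 ✓
C1, C2, C3, C4, C10, C12 → 6 sp2 carbons.

6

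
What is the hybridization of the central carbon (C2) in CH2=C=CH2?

Two σ bonds and two π bonds (one to each neighbour) → sp.

sp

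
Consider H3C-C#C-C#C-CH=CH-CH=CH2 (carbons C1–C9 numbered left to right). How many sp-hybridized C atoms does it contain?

C1: sp3
C2: sp ✓
C3: sp ✓
C4: sp ✓
C5: sp ✓
C6: sp2
C7: sp2
C8: sp2
C9: sp2
C2, C3, C4, C5 → 4 sp carbons.

4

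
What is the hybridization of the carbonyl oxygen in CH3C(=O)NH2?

The carbonyl oxygen — 1 σ bond and 2 lone pairs, plus one π bond. Steric number 3, so sp2.

sp^2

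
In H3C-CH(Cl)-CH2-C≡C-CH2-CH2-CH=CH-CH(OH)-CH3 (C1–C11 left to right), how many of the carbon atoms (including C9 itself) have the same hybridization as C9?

C9 is sp2 (one π bond).
C1: sp3
C2: sp3
C3: sp3
C4: sp
C5: sp
C6: sp3
C7: sp3
C8: sp2 ✓
C9: sp2 ✓
C10: sp3
C11: sp3
2 carbons are sp2.

2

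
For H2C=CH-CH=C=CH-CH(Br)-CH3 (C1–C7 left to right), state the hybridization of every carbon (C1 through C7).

C1 sp2, C2 sp2, C3 sp2, C4 sp, C5 sp2, C6 sp3, C7 sp3

C1: 3 σ bonds, plus one π bond; 3 regions of electron density → sp2.
C2 carries 3 σ bonds, plus one π bond, giving a steric number of 3, so it is sp2.
C3: 3 σ bonds, plus one π bond — 3 electron domains, sp2.
C4: 2 σ bonds, plus two π bonds — 2 electron domains, sp.
C5 carries 3 σ bonds, plus one π bond, giving a steric number of 3, so it is sp2.
C6: 4 σ bonds — 4 electron domains, sp3.
C7 — 4 σ bonds. Steric number 4, so sp3.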